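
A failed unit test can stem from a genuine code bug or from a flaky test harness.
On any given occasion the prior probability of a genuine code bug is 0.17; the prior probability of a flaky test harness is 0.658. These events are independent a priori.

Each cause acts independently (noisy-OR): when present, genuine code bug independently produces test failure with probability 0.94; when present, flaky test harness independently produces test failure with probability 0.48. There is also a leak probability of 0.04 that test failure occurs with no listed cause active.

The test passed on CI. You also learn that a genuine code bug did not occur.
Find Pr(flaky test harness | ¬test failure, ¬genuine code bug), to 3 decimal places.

Pr(flaky test harness | ¬test failure, ¬genuine code bug) ≈ 0.500

Under noisy-OR, P(test failure | causes) = 1 − (1−0.04)·∏(1−qᵢ) over the active causes.
Enumerate both values of flaky test harness and weight by the priors:
  P(¬test failure | ¬genuine code bug) = 0.96*0.342 + 0.4992*0.658
        = 0.328320 + 0.328474 = 0.656794
The terms with flaky test harness present sum to 0.328474, so
  P(flaky test harness | ¬test failure, ¬genuine code bug) = 0.328474 / 0.656794 ≈ 0.500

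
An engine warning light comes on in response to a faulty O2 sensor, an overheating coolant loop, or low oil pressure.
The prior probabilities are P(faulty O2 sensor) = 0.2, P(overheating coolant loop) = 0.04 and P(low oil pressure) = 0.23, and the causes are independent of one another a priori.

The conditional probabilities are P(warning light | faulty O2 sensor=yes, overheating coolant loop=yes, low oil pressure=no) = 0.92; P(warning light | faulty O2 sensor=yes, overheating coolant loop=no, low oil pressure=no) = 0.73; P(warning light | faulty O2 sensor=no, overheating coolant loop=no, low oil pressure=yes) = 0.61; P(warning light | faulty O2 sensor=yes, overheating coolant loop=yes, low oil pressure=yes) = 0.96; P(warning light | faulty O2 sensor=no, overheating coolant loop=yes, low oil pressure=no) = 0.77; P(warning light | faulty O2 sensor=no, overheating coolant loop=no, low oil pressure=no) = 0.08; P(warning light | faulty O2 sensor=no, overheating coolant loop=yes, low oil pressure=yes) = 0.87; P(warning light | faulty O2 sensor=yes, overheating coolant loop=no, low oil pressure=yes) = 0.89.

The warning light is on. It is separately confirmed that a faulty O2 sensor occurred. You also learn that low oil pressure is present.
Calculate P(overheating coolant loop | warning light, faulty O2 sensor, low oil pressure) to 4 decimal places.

P(warning light | faulty O2 sensor, low oil pressure) = 0.89·0.96 + 0.96·0.04 = 0.854400 + 0.038400 = 0.892800
The overheating coolant loop-present share is 0.96·0.04 = 0.038400.
Hence the posterior is 0.038400/0.892800 ≈ 0.0430.

P(overheating coolant loop | warning light, faulty O2 sensor, low oil pressure) ≈ 0.0430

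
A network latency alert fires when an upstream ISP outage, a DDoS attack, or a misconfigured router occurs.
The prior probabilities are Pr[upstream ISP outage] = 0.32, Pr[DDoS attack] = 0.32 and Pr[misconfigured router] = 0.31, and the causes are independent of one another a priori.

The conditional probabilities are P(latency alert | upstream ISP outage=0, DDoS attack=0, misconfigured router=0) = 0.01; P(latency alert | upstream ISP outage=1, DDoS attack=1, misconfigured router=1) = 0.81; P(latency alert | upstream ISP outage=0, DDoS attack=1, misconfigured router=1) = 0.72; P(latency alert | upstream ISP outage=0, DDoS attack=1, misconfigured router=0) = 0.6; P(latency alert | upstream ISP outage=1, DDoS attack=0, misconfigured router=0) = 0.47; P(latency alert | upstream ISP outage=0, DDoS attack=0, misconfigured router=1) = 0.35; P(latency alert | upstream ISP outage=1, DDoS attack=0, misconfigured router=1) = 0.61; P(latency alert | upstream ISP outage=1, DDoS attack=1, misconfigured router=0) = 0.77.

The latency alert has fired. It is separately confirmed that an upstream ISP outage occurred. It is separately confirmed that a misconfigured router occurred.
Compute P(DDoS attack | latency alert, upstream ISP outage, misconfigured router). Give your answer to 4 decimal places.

P(DDoS attack | latency alert, upstream ISP outage, misconfigured router) ≈ 0.3846

P(latency alert | upstream ISP outage, misconfigured router) = 0.61·0.68 + 0.81·0.32 = 0.414800 + 0.259200 = 0.674000
Of this, 0.259200 comes from 0.81·0.32 (the DDoS attack=true cases).
P(DDoS attack | latency alert, upstream ISP outage, misconfigured router) = 0.259200 / 0.674000 ≈ 0.3846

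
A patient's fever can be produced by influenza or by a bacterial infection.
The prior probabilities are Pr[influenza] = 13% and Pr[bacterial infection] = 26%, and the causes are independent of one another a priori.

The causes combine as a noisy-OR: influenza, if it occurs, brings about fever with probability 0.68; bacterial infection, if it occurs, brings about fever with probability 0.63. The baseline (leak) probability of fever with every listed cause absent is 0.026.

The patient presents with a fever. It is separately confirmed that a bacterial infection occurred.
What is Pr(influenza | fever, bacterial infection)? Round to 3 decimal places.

Under noisy-OR, P(fever | causes) = 1 − (1−0.026)·∏(1−qᵢ) over the active causes.
P(fever | bacterial infection) = 0.63962·0.87 + 0.884678·0.13 = 0.556469 + 0.115008 = 0.671477
The influenza-present share is 0.884678·0.13 = 0.115008.
P(influenza | fever, bacterial infection) = 0.115008 / 0.671477 ≈ 0.171

Pr(influenza | fever, bacterial infection) ≈ 0.171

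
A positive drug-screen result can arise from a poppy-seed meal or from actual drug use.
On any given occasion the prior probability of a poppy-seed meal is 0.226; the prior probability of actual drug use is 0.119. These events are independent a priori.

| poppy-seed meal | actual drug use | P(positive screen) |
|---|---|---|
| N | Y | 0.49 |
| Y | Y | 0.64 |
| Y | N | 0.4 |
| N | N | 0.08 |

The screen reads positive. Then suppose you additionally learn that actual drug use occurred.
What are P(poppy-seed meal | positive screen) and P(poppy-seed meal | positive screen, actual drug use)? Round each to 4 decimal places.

P(poppy-seed meal | positive screen) ≈ 0.4928; P(poppy-seed meal | positive screen, actual drug use) ≈ 0.2761

Enumerate the 4 (poppy-seed meal, actual drug use) configurations and weight by the priors:
  P(positive screen) = 0.08×0.774×0.881 + 0.49×0.774×0.119 + 0.4×0.226×0.881 + 0.64×0.226×0.119
        = 0.054552 + 0.045132 + 0.079642 + 0.017212 = 0.196538
Keeping only the poppy-seed meal-present terms gives 0.096854, so
  P(poppy-seed meal | positive screen) = 0.096854 / 0.196538 ≈ 0.4928

Now also conditioning on actual drug use=true:
Numerator (weight on configurations with poppy-seed meal): 0.64×0.226 = 0.144640
Denominator P(positive screen | actual drug use): 0.49×0.774 + 0.64×0.226 = 0.523900
P(poppy-seed meal | positive screen, actual drug use) = 0.144640/0.523900 ≈ 0.2761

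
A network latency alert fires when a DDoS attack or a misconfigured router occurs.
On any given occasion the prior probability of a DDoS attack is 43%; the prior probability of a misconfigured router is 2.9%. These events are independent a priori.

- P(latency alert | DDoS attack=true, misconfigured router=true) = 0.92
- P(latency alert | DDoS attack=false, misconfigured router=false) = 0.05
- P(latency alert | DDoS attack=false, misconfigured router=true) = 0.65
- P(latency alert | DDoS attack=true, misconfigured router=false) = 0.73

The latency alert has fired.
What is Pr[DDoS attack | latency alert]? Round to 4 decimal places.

Pr[DDoS attack | latency alert] ≈ 0.8917

P(latency alert) = 0.05·0.57·0.971 + 0.65·0.57·0.029 + 0.73·0.43·0.971 + 0.92·0.43·0.029 = 0.027673 + 0.010745 + 0.304797 + 0.011472 = 0.354687
Of this, 0.316269 comes from 0.304797 + 0.011472 (the DDoS attack=true cases).
P(DDoS attack | latency alert) = 0.316269 / 0.354687 ≈ 0.8917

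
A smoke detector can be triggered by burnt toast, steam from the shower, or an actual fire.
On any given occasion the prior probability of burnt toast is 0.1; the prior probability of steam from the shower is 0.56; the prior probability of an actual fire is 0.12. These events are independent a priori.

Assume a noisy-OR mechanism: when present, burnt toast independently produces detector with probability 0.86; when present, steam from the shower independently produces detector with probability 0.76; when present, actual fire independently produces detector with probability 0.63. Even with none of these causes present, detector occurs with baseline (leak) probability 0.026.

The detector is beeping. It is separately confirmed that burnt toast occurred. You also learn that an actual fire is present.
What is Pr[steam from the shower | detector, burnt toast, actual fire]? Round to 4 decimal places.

Pr[steam from the shower | detector, burnt toast, actual fire] ≈ 0.5697

Under noisy-OR, P(detector | causes) = 1 − (1−0.026)·∏(1−qᵢ) over the active causes.
Sum P(detector|·) weighted by the priors over both values of steam from the shower:
  P(detector | burnt toast, actual fire) = 0.949547·0.44 + 0.987891·0.56
        = 0.417801 + 0.553219 = 0.971020
Configurations with steam from the shower contribute 0.553219, so
  P(steam from the shower | detector, burnt toast, actual fire) = 0.553219 / 0.971020 ≈ 0.5697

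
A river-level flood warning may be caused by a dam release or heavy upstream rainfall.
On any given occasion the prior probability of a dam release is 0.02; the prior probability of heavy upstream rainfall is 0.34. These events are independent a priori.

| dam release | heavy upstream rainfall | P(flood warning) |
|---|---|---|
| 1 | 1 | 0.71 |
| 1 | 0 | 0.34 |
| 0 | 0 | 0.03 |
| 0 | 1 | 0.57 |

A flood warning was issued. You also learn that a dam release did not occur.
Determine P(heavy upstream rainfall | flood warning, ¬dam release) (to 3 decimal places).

Weight on heavy upstream rainfall=true, given the evidence: 0.57·0.34 = 0.193800
The normalizing constant is 0.03·0.66 + 0.57·0.34 = 0.213600
P(heavy upstream rainfall | flood warning, ¬dam release) = 0.193800/0.213600 ≈ 0.907

P(heavy upstream rainfall | flood warning, ¬dam release) ≈ 0.907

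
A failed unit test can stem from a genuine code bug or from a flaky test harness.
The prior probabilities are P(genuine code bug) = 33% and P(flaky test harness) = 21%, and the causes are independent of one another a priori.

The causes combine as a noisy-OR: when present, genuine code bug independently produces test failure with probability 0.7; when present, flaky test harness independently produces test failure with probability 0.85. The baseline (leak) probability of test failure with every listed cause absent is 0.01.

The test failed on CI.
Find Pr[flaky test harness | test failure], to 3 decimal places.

Pr[flaky test harness | test failure] ≈ 0.497

Under noisy-OR, P(test failure | causes) = 1 − (1−0.01)·∏(1−qᵢ) over the active causes.
Numerator (weight on configurations with flaky test harness): 0.119806 + 0.066213 = 0.186019
Normalizer over all consistent configurations: 0.01×0.67×0.79 + 0.8515×0.67×0.21 + 0.703×0.33×0.79 + 0.95545×0.33×0.21 = 0.374584
Posterior = 0.186019 / 0.374584 ≈ 0.497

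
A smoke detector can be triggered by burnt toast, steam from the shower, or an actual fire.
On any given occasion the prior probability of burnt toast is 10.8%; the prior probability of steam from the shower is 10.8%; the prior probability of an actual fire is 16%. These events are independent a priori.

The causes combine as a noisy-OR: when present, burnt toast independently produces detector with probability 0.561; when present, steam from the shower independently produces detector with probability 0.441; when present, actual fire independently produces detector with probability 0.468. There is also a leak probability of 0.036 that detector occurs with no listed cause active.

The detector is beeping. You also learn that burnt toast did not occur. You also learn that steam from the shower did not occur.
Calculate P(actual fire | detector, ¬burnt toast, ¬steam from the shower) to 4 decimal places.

Under noisy-OR, P(detector | causes) = 1 − (1−0.036)·∏(1−qᵢ) over the active causes.
By total probability over both values of actual fire:
  P(detector | ¬burnt toast, ¬steam from the shower) = 0.036*0.84 + 0.487152*0.16
        = 0.030240 + 0.077944 = 0.108184
Configurations with actual fire contribute 0.077944, so
  P(actual fire | detector, ¬burnt toast, ¬steam from the shower) = 0.077944 / 0.108184 ≈ 0.7205

P(actual fire | detector, ¬burnt toast, ¬steam from the shower) ≈ 0.7205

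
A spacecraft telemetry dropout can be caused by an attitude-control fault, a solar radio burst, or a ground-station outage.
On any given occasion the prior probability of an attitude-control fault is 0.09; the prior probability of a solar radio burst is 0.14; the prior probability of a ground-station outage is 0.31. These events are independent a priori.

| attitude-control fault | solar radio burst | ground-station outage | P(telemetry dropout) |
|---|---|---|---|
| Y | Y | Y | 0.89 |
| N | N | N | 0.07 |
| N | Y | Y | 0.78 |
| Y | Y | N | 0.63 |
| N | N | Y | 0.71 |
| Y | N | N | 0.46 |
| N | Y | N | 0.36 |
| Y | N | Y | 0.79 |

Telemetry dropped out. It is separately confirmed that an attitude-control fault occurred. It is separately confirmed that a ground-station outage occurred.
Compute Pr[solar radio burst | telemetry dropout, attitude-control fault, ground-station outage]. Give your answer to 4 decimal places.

Pr[solar radio burst | telemetry dropout, attitude-control fault, ground-station outage] ≈ 0.1550

Enumerate both values of solar radio burst and weight by the priors:
  P(telemetry dropout | attitude-control fault, ground-station outage) = 0.79×0.86 + 0.89×0.14
        = 0.679400 + 0.124600 = 0.804000
The terms with solar radio burst present sum to 0.124600, so
  P(solar radio burst | telemetry dropout, attitude-control fault, ground-station outage) = 0.124600 / 0.804000 ≈ 0.1550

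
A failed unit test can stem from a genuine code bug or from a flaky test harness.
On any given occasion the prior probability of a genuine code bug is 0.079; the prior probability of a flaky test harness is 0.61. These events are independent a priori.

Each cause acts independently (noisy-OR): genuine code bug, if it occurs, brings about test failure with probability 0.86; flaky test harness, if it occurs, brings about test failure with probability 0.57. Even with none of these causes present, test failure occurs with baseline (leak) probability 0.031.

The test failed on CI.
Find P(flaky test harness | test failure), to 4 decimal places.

P(flaky test harness | test failure) ≈ 0.9081

Under noisy-OR, P(test failure | causes) = 1 − (1−0.031)·∏(1−qᵢ) over the active causes.
P(test failure) = 0.031·0.921·0.39 + 0.58333·0.921·0.61 + 0.86434·0.079·0.39 + 0.941666·0.079·0.61 = 0.011135 + 0.327721 + 0.026630 + 0.045379 = 0.410865
The flaky test harness-present share is 0.327721 + 0.045379 = 0.373100.
P(flaky test harness | test failure) = 0.373100 / 0.410865 ≈ 0.9081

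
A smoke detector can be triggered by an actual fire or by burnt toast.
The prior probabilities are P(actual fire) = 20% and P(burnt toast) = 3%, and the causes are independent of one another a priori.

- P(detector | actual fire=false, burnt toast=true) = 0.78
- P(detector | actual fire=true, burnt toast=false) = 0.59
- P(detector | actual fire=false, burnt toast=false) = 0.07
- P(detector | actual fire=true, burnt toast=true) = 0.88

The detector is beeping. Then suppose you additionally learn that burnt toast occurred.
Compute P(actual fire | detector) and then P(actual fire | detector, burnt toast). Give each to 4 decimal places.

P(actual fire | detector) ≈ 0.6211; P(actual fire | detector, burnt toast) ≈ 0.2200

For the numerator, keep only actual fire=true terms: 0.114460 + 0.005280 = 0.119740
Normalizer over all consistent configurations: 0.07×0.8×0.97 + 0.78×0.8×0.03 + 0.59×0.2×0.97 + 0.88×0.2×0.03 = 0.192780
Posterior = 0.119740 / 0.192780 ≈ 0.6211

With the extra evidence:
Numerator (weight on configurations with actual fire): 0.88*0.2 = 0.176000
Denominator P(detector | burnt toast): 0.78*0.8 + 0.88*0.2 = 0.800000
P(actual fire | detector, burnt toast) = 0.176000/0.800000 ≈ 0.2200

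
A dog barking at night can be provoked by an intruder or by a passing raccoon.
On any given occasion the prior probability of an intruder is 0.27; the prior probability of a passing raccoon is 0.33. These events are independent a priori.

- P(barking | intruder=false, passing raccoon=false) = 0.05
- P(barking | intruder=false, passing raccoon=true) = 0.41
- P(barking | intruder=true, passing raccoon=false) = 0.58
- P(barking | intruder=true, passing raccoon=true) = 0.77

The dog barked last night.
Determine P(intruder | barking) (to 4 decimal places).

P(intruder | barking) ≈ 0.5848

By total probability over the 4 (intruder, passing raccoon) configurations:
  P(barking) = 0.05·0.73·0.67 + 0.41·0.73·0.33 + 0.58·0.27·0.67 + 0.77·0.27·0.33
        = 0.024455 + 0.098769 + 0.104922 + 0.068607 = 0.296753
Keeping only the intruder-present terms gives 0.173529, so
  P(intruder | barking) = 0.173529 / 0.296753 ≈ 0.5848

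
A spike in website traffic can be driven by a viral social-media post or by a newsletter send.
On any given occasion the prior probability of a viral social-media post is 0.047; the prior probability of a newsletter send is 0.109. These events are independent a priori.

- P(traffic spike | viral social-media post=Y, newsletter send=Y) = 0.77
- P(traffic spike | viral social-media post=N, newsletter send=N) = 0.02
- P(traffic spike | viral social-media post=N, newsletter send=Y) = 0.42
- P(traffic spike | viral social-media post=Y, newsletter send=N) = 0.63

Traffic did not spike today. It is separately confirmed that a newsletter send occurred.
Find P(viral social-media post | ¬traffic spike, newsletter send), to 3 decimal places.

P(viral social-media post | ¬traffic spike, newsletter send) ≈ 0.019

Weight on viral social-media post=true, given the evidence: 0.23·0.047 = 0.010810
The normalizing constant is 0.58·0.953 + 0.23·0.047 = 0.563550
P(viral social-media post | ¬traffic spike, newsletter send) = 0.010810/0.563550 ≈ 0.019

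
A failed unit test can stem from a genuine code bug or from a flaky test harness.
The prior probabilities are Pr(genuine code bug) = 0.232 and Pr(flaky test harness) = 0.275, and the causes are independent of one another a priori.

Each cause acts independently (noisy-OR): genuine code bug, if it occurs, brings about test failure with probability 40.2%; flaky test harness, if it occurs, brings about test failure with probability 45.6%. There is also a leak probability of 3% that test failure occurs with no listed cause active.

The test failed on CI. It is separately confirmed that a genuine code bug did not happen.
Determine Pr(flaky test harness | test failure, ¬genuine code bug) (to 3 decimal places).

Under noisy-OR, P(test failure | causes) = 1 − (1−0.03)·∏(1−qᵢ) over the active causes.
P(test failure | ¬genuine code bug) = 0.03×0.725 + 0.47232×0.275 = 0.021750 + 0.129888 = 0.151638
Restricting to configurations with flaky test harness present: 0.47232×0.275 = 0.129888.
So P(flaky test harness | test failure, ¬genuine code bug) = 0.129888/0.151638 ≈ 0.857.

Pr(flaky test harness | test failure, ¬genuine code bug) ≈ 0.857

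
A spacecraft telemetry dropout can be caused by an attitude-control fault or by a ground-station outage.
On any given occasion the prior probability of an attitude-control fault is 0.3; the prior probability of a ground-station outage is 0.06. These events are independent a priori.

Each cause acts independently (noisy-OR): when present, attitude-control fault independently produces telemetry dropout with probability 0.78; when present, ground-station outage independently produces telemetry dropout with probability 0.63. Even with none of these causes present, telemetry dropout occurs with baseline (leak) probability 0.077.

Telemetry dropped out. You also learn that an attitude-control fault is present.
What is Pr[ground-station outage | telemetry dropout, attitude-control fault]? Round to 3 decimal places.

Pr[ground-station outage | telemetry dropout, attitude-control fault] ≈ 0.069

Under noisy-OR, P(telemetry dropout | causes) = 1 − (1−0.077)·∏(1−qᵢ) over the active causes.
Sum P(telemetry dropout|·) weighted by the priors over both values of ground-station outage:
  P(telemetry dropout | attitude-control fault) = 0.79694·0.94 + 0.924868·0.06
        = 0.749124 + 0.055492 = 0.804616
The terms with ground-station outage present sum to 0.055492, so
  P(ground-station outage | telemetry dropout, attitude-control fault) = 0.055492 / 0.804616 ≈ 0.069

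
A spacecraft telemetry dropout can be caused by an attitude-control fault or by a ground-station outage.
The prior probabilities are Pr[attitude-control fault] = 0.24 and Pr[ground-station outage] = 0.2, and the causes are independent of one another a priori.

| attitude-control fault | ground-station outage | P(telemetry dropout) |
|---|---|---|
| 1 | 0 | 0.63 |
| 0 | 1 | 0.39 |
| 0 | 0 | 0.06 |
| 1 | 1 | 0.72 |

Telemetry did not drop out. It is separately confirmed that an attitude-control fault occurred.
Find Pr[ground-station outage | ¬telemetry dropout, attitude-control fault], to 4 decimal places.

P(¬telemetry dropout | attitude-control fault) = 0.37·0.8 + 0.28·0.2 = 0.296000 + 0.056000 = 0.352000
Of this, 0.056000 comes from 0.28·0.2 (the ground-station outage=true cases).
Hence the posterior is 0.056000/0.352000 ≈ 0.1591.

Pr[ground-station outage | ¬telemetry dropout, attitude-control fault] ≈ 0.1591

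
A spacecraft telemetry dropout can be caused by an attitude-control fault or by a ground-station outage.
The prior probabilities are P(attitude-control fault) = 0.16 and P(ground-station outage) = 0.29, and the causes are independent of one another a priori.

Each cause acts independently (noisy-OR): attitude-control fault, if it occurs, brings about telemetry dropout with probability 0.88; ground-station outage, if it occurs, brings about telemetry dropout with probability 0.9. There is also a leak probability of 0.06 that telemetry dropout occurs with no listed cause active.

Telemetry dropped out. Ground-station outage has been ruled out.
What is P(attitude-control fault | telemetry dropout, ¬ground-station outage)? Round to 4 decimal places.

Under noisy-OR, P(telemetry dropout | causes) = 1 − (1−0.06)·∏(1−qᵢ) over the active causes.
P(telemetry dropout | ¬ground-station outage) = 0.06*0.84 + 0.8872*0.16 = 0.050400 + 0.141952 = 0.192352
Of this, 0.141952 comes from 0.8872*0.16 (the attitude-control fault=true cases).
So P(attitude-control fault | telemetry dropout, ¬ground-station outage) = 0.141952/0.192352 ≈ 0.7380.

P(attitude-control fault | telemetry dropout, ¬ground-station outage) ≈ 0.7380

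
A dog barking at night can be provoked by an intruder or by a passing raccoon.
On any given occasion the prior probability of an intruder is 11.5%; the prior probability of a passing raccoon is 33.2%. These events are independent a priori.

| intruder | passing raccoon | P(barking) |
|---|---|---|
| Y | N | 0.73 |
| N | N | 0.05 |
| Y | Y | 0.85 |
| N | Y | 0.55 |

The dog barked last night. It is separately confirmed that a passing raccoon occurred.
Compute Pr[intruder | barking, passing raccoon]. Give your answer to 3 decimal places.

Pr[intruder | barking, passing raccoon] ≈ 0.167

By total probability over both values of intruder:
  P(barking | passing raccoon) = 0.55×0.885 + 0.85×0.115
        = 0.486750 + 0.097750 = 0.584500
Keeping only the intruder-present terms gives 0.097750, so
  P(intruder | barking, passing raccoon) = 0.097750 / 0.584500 ≈ 0.167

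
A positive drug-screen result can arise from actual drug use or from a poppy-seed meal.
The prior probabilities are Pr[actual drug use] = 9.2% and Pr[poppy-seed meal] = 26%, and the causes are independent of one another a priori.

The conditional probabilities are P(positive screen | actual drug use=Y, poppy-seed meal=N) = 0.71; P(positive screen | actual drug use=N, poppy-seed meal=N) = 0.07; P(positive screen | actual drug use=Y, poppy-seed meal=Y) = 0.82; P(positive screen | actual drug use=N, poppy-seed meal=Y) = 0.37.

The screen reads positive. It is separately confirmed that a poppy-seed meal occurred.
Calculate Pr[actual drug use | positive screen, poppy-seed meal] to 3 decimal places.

Pr[actual drug use | positive screen, poppy-seed meal] ≈ 0.183

Numerator (weight on configurations with actual drug use): 0.82×0.092 = 0.075440
Denominator P(positive screen | poppy-seed meal): 0.37×0.908 + 0.82×0.092 = 0.411400
P(actual drug use | positive screen, poppy-seed meal) = 0.075440/0.411400 ≈ 0.183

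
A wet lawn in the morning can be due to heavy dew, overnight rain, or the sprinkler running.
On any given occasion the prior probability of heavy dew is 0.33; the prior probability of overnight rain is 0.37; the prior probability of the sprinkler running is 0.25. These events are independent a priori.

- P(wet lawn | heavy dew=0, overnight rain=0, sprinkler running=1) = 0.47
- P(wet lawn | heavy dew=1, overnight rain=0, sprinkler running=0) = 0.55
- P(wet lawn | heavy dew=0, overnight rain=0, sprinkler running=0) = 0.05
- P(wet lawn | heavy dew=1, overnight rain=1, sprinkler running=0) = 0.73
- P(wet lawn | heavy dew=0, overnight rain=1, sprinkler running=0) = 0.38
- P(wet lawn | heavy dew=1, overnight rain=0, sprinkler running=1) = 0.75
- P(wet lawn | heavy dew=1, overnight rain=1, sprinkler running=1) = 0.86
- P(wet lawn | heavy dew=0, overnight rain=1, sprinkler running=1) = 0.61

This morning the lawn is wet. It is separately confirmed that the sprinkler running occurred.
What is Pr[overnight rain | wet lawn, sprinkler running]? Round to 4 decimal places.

Pr[overnight rain | wet lawn, sprinkler running] ≈ 0.4197

Sum P(wet lawn|·) weighted by the priors over the 4 (heavy dew, overnight rain) configurations:
  P(wet lawn | sprinkler running) = 0.47*0.67*0.63 + 0.61*0.67*0.37 + 0.75*0.33*0.63 + 0.86*0.33*0.37
        = 0.198387 + 0.151219 + 0.155925 + 0.105006 = 0.610537
The terms with overnight rain present sum to 0.256225, so
  P(overnight rain | wet lawn, sprinkler running) = 0.256225 / 0.610537 ≈ 0.4197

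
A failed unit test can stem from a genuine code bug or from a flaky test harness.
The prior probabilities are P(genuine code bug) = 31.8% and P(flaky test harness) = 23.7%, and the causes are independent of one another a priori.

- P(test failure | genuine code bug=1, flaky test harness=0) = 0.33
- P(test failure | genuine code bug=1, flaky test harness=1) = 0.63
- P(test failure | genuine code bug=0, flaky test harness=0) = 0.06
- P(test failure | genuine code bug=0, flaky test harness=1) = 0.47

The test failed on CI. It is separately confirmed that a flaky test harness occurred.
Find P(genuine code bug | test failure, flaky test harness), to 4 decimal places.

P(genuine code bug | test failure, flaky test harness) ≈ 0.3846

P(test failure | flaky test harness) = 0.47×0.682 + 0.63×0.318 = 0.320540 + 0.200340 = 0.520880
Of this, 0.200340 comes from 0.63×0.318 (the genuine code bug=true cases).
P(genuine code bug | test failure, flaky test harness) = 0.200340 / 0.520880 ≈ 0.3846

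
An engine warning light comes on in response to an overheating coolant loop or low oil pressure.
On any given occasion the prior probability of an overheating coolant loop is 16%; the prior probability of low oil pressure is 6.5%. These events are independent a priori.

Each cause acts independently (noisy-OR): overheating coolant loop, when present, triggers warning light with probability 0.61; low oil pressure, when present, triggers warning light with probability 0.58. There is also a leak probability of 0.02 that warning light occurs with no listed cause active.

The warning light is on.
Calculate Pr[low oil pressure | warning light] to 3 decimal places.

Pr[low oil pressure | warning light] ≈ 0.274

Under noisy-OR, P(warning light | causes) = 1 − (1−0.02)·∏(1−qᵢ) over the active causes.
P(warning light) = 0.02·0.84·0.935 + 0.5884·0.84·0.065 + 0.6178·0.16·0.935 + 0.839476·0.16·0.065 = 0.015708 + 0.032127 + 0.092423 + 0.008731 = 0.148989
The low oil pressure-present share is 0.032127 + 0.008731 = 0.040858.
Hence the posterior is 0.040858/0.148989 ≈ 0.274.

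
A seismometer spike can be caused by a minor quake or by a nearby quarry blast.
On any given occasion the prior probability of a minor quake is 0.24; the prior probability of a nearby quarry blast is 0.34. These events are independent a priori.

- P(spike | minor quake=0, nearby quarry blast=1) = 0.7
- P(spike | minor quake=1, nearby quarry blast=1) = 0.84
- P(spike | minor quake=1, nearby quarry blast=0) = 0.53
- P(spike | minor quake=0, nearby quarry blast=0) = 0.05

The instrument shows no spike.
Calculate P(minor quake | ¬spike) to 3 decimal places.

By total probability over the 4 (minor quake, nearby quarry blast) configurations:
  P(¬spike) = 0.95*0.76*0.66 + 0.3*0.76*0.34 + 0.47*0.24*0.66 + 0.16*0.24*0.34
        = 0.476520 + 0.077520 + 0.074448 + 0.013056 = 0.641544
The terms with minor quake present sum to 0.087504, so
  P(minor quake | ¬spike) = 0.087504 / 0.641544 ≈ 0.136

P(minor quake | ¬spike) ≈ 0.136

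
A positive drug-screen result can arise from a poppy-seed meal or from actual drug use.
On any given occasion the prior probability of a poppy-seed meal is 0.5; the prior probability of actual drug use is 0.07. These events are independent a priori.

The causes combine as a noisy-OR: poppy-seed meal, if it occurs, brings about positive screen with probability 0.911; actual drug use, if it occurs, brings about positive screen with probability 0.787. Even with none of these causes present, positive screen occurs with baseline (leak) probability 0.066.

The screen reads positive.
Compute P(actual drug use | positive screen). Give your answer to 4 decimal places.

P(actual drug use | positive screen) ≈ 0.1202

Under noisy-OR, P(positive screen | causes) = 1 − (1−0.066)·∏(1−qᵢ) over the active causes.
P(positive screen) = 0.066×0.5×0.93 + 0.801058×0.5×0.07 + 0.916874×0.5×0.93 + 0.982294×0.5×0.07 = 0.030690 + 0.028037 + 0.426346 + 0.034380 = 0.519453
Of this, 0.062417 comes from 0.028037 + 0.034380 (the actual drug use=true cases).
So P(actual drug use | positive screen) = 0.062417/0.519453 ≈ 0.1202.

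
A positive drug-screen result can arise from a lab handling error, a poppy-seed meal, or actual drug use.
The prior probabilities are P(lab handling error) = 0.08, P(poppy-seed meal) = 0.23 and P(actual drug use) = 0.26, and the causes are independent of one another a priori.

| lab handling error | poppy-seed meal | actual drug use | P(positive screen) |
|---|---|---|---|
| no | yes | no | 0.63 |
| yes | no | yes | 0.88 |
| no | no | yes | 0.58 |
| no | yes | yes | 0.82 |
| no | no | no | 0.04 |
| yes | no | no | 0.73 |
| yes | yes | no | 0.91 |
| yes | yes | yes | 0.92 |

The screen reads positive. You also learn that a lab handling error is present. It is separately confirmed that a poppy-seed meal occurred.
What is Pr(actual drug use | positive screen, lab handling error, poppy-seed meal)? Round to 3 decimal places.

Pr(actual drug use | positive screen, lab handling error, poppy-seed meal) ≈ 0.262

Weight on actual drug use=true, given the evidence: 0.92*0.26 = 0.239200
Denominator P(positive screen | lab handling error, poppy-seed meal): 0.91*0.74 + 0.92*0.26 = 0.912600
P(actual drug use | positive screen, lab handling error, poppy-seed meal) = 0.239200/0.912600 ≈ 0.262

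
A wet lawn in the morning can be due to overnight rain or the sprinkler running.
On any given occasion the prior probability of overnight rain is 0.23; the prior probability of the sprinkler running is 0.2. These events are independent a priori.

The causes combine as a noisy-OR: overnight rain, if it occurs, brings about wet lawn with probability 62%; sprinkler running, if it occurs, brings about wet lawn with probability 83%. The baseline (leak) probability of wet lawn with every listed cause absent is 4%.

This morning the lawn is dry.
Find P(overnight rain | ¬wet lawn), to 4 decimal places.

Under noisy-OR, P(wet lawn | causes) = 1 − (1−0.04)·∏(1−qᵢ) over the active causes.
Weight on overnight rain=true, given the evidence: 0.067123 + 0.002853 = 0.069976
Denominator P(¬wet lawn): 0.96*0.77*0.8 + 0.1632*0.77*0.2 + 0.3648*0.23*0.8 + 0.062016*0.23*0.2 = 0.686469
P(overnight rain | ¬wet lawn) = 0.069976/0.686469 ≈ 0.1019

P(overnight rain | ¬wet lawn) ≈ 0.1019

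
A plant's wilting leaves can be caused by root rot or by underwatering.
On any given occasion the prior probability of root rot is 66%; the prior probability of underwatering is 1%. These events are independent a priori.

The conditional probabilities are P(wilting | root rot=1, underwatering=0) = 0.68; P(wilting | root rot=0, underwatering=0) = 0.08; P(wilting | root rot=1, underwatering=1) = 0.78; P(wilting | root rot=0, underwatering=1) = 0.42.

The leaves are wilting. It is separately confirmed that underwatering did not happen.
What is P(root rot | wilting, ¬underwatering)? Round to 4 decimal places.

Enumerate both values of root rot and weight by the priors:
  P(wilting | ¬underwatering) = 0.08·0.34 + 0.68·0.66
        = 0.027200 + 0.448800 = 0.476000
Keeping only the root rot-present terms gives 0.448800, so
  P(root rot | wilting, ¬underwatering) = 0.448800 / 0.476000 ≈ 0.9429

P(root rot | wilting, ¬underwatering) ≈ 0.9429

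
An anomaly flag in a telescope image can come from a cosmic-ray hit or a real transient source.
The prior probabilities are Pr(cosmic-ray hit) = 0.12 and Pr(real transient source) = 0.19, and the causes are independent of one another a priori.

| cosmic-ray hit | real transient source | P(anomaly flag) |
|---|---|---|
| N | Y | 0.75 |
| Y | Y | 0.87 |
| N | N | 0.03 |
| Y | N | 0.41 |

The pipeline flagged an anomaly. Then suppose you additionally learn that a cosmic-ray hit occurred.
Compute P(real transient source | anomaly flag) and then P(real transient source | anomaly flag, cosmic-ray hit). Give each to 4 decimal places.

P(real transient source | anomaly flag) ≈ 0.7034; P(real transient source | anomaly flag, cosmic-ray hit) ≈ 0.3323

Numerator (weight on configurations with real transient source): 0.125400 + 0.019836 = 0.145236
Normalizer over all consistent configurations: 0.03×0.88×0.81 + 0.75×0.88×0.19 + 0.41×0.12×0.81 + 0.87×0.12×0.19 = 0.206472
Posterior = 0.145236 / 0.206472 ≈ 0.7034

Now also conditioning on cosmic-ray hit=true:
P(anomaly flag | cosmic-ray hit) = 0.41·0.81 + 0.87·0.19 = 0.332100 + 0.165300 = 0.497400
Restricting to configurations with real transient source present: 0.87·0.19 = 0.165300.
P(real transient source | anomaly flag, cosmic-ray hit) = 0.165300 / 0.497400 ≈ 0.3323
— cosmic-ray hit explains away the evidence for real transient source.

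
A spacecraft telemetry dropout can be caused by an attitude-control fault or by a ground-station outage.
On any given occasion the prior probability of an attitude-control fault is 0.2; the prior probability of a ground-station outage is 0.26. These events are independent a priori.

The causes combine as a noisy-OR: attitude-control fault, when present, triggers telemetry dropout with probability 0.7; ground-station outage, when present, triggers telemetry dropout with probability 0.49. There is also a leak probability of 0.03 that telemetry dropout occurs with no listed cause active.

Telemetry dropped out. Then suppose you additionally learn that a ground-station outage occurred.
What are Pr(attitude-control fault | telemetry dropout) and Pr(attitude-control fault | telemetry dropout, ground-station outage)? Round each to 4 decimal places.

Under noisy-OR, P(telemetry dropout | causes) = 1 − (1−0.03)·∏(1−qᵢ) over the active causes.
P(telemetry dropout) = 0.03×0.8×0.74 + 0.5053×0.8×0.26 + 0.709×0.2×0.74 + 0.85159×0.2×0.26 = 0.017760 + 0.105102 + 0.104932 + 0.044283 = 0.272077
The attitude-control fault-present share is 0.104932 + 0.044283 = 0.149215.
So P(attitude-control fault | telemetry dropout) = 0.149215/0.272077 ≈ 0.5484.

Now also conditioning on ground-station outage=true:
P(telemetry dropout | ground-station outage) = 0.5053·0.8 + 0.85159·0.2 = 0.404240 + 0.170318 = 0.574558
The attitude-control fault-present share is 0.85159·0.2 = 0.170318.
P(attitude-control fault | telemetry dropout, ground-station outage) = 0.170318 / 0.574558 ≈ 0.2964
This is intercausal reasoning (explaining away): once ground-station outage accounts for the telemetry dropout, attitude-control fault becomes less likely.

Pr(attitude-control fault | telemetry dropout) ≈ 0.5484; Pr(attitude-control fault | telemetry dropout, ground-station outage) ≈ 0.2964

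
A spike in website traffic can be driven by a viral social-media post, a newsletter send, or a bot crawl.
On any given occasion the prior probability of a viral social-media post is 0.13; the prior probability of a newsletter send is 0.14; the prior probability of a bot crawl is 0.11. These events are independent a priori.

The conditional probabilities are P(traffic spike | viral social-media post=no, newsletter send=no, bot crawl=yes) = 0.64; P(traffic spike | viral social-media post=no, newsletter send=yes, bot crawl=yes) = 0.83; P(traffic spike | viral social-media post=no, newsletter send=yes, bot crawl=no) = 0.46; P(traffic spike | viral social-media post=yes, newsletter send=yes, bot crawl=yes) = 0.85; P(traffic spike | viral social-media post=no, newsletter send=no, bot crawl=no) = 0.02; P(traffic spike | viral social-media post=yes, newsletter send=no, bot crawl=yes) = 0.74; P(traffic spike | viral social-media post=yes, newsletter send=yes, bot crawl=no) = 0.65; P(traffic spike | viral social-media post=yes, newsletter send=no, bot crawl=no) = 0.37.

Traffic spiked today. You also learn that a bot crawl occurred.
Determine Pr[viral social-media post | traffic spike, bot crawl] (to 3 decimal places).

Enumerate the 4 (viral social-media post, newsletter send) configurations and weight by the priors:
  P(traffic spike | bot crawl) = 0.64*0.87*0.86 + 0.83*0.87*0.14 + 0.74*0.13*0.86 + 0.85*0.13*0.14
        = 0.478848 + 0.101094 + 0.082732 + 0.015470 = 0.678144
Configurations with viral social-media post contribute 0.098202, so
  P(viral social-media post | traffic spike, bot crawl) = 0.098202 / 0.678144 ≈ 0.145

Pr[viral social-media post | traffic spike, bot crawl] ≈ 0.145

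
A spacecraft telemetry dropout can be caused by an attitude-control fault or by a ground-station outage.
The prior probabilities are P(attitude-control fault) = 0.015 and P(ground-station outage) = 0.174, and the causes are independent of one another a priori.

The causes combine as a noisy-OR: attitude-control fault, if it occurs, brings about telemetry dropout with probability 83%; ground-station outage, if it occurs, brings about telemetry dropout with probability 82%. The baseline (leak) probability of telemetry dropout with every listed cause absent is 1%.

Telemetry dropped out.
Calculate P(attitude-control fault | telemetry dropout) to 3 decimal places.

Under noisy-OR, P(telemetry dropout | causes) = 1 − (1−0.01)·∏(1−qᵢ) over the active causes.
P(telemetry dropout) = 0.01×0.985×0.826 + 0.8218×0.985×0.174 + 0.8317×0.015×0.826 + 0.969706×0.015×0.174 = 0.008136 + 0.140848 + 0.010305 + 0.002531 = 0.161820
Of this, 0.012836 comes from 0.010305 + 0.002531 (the attitude-control fault=true cases).
So P(attitude-control fault | telemetry dropout) = 0.012836/0.161820 ≈ 0.079.

P(attitude-control fault | telemetry dropout) ≈ 0.079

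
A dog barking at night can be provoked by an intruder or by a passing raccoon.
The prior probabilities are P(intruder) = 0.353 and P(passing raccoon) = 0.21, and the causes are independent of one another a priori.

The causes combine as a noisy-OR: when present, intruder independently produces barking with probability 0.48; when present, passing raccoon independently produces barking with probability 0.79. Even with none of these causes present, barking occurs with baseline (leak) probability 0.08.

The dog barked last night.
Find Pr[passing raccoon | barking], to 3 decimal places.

Pr[passing raccoon | barking] ≈ 0.486

Under noisy-OR, P(barking | causes) = 1 − (1−0.08)·∏(1−qᵢ) over the active causes.
P(barking) = 0.08×0.647×0.79 + 0.8068×0.647×0.21 + 0.5216×0.353×0.79 + 0.899536×0.353×0.21 = 0.040890 + 0.109620 + 0.145459 + 0.066683 = 0.362652
Restricting to configurations with passing raccoon present: 0.109620 + 0.066683 = 0.176303.
P(passing raccoon | barking) = 0.176303 / 0.362652 ≈ 0.486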